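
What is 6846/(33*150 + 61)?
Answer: 6846/5011 ≈ 1.3662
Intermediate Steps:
6846/(33*150 + 61) = 6846/(4950 + 61) = 6846/5011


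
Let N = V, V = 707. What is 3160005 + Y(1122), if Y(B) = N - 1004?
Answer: 3159708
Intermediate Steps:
N = 707
Y(B) = -297 (Y(B) = 707 - 1004 = -297)
3160005 + Y(1122) = 3160005 - 297 = 3159708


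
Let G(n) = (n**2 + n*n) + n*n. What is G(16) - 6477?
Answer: -5709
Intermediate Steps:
G(n) = 3*n**2 (G(n) = (n**2 + n**2) + n**2 = 2*n**2 + n**2 = 3*n**2)
G(16) - 6477 = 3*16**2 - 6477 = 3*256 - 6477 = 768 - 6477 = -5709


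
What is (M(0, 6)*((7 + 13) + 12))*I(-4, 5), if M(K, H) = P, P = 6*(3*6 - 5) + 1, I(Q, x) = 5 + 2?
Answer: 17696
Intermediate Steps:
I(Q, x) = 7
P = 79 (P = 6*(18 - 5) + 1 = 6*13 + 1 = 78 + 1 = 79)
M(K, H) = 79
(M(0, 6)*((7 + 13) + 12))*I(-4, 5) = (79*((7 + 13) + 12))*7 = (79*(20 + 12))*7 = (79*32)*7 = 2528*7 = 17696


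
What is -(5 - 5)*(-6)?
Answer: 0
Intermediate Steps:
-(5 - 5)*(-6) = -1*0*(-6) = 0*(-6) = 0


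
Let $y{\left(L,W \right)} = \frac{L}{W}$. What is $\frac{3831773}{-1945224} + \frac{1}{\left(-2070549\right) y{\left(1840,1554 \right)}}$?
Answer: $- \frac{8448108060817}{4288735045530} \approx -1.9698$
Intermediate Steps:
$\frac{3831773}{-1945224} + \frac{1}{\left(-2070549\right) y{\left(1840,1554 \right)}} = \frac{3831773}{-1945224} + \frac{1}{\left(-2070549\right) \frac{1840}{1554}} = 3831773 \left(- \frac{1}{1945224}\right) - \frac{1}{2070549 \cdot 1840 \cdot \frac{1}{1554}} = - \frac{3831773}{1945224} - \frac{1}{2070549 \cdot \frac{920}{777}} = - \frac{3831773}{1945224} - \frac{259}{634968360} = - \frac{8448108060817}{4288735045530}$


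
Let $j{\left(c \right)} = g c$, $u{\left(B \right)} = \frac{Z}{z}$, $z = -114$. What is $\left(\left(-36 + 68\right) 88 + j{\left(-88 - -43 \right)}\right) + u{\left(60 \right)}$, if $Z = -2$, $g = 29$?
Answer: $\frac{86128}{57} \approx 1511.0$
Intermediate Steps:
$u{\left(B \right)} = \frac{1}{57}$ ($u{\left(B \right)} = - \frac{2}{-114} = \left(-2\right) \left(- \frac{1}{114}\right) = \frac{1}{57}$)
$j{\left(c \right)} = 29 c$
$\left(\left(-36 + 68\right) 88 + j{\left(-88 - -43 \right)}\right) + u{\left(60 \right)} = \left(\left(-36 + 68\right) 88 + 29 \left(-88 - -43\right)\right) + \frac{1}{57} = \left(32 \cdot 88 + 29 \left(-88 + 43\right)\right) + \frac{1}{57} = \left(2816 + 29 \left(-45\right)\right) + \frac{1}{57} = \left(2816 - 1305\right) + \frac{1}{57} = 1511 + \frac{1}{57} = \frac{86128}{57}$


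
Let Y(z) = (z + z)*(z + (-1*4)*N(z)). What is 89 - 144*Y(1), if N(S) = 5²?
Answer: 28601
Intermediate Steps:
N(S) = 25
Y(z) = 2*z*(-100 + z) (Y(z) = (z + z)*(z - 1*4*25) = (2*z)*(z - 4*25) = (2*z)*(z - 100) = (2*z)*(-100 + z) = 2*z*(-100 + z))
89 - 144*Y(1) = 89 - 288*(-100 + 1) = 89 - 288*(-99) = 89 - 144*(-198) = 89 + 28512 = 28601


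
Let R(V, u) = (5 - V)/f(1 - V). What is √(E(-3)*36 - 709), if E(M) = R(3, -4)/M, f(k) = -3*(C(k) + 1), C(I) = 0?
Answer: I*√701 ≈ 26.476*I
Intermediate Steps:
f(k) = -3 (f(k) = -3*(0 + 1) = -3*1 = -3)
R(V, u) = -5/3 + V/3 (R(V, u) = (5 - V)/(-3) = (5 - V)*(-⅓) = -5/3 + V/3)
E(M) = -2/(3*M) (E(M) = (-5/3 + (⅓)*3)/M = (-5/3 + 1)/M = -2/(3*M))
√(E(-3)*36 - 709) = √(-⅔/(-3)*36 - 709) = √(-⅔*(-⅓)*36 - 709) = √((2/9)*36 - 709) = √(8 - 709) = √(-701) = I*√701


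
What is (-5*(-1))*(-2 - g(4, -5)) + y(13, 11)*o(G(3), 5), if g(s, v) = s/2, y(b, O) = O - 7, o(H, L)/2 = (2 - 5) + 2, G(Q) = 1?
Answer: -28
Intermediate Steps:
o(H, L) = -2 (o(H, L) = 2*((2 - 5) + 2) = 2*(-3 + 2) = 2*(-1) = -2)
y(b, O) = -7 + O
g(s, v) = s/2 (g(s, v) = s*(1/2) = s/2)
(-5*(-1))*(-2 - g(4, -5)) + y(13, 11)*o(G(3), 5) = (-5*(-1))*(-2 - 4/2) + (-7 + 11)*(-2) = 5*(-2 - 1*2) + 4*(-2) = 5*(-2 - 2) - 8 = 5*(-4) - 8 = -20 - 8 = -28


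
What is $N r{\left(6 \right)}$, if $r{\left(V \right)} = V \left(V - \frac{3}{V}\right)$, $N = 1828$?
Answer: $60324$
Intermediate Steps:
$N r{\left(6 \right)} = 1828 \left(-3 + 6^{2}\right) = 1828 \left(-3 + 36\right) = 1828 \cdot 33 = 60324$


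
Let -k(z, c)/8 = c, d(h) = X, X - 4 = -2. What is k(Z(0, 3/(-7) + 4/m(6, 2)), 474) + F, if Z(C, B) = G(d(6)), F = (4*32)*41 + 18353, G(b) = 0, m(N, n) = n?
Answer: 19809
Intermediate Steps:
X = 2 (X = 4 - 2 = 2)
d(h) = 2
F = 23601 (F = 128*41 + 18353 = 5248 + 18353 = 23601)
Z(C, B) = 0
k(z, c) = -8*c
k(Z(0, 3/(-7) + 4/m(6, 2)), 474) + F = -8*474 + 23601 = -3792 + 23601 = 19809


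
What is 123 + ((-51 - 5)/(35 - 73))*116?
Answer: 5585/19 ≈ 293.95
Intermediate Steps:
123 + ((-51 - 5)/(35 - 73))*116 = 123 - 56/(-38)*116 = 123 - 56*(-1/38)*116 = 123 + (28/19)*116 = 123 + 3248/19 = 5585/19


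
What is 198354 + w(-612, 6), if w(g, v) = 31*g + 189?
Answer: 179571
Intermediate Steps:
w(g, v) = 189 + 31*g
198354 + w(-612, 6) = 198354 + (189 + 31*(-612)) = 198354 + (189 - 18972) = 198354 - 18783 = 179571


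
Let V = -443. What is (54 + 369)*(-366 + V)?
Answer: -342207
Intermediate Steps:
(54 + 369)*(-366 + V) = (54 + 369)*(-366 - 443) = 423*(-809) = -342207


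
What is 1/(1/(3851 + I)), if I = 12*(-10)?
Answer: 3731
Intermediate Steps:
I = -120
1/(1/(3851 + I)) = 1/(1/(3851 - 120)) = 1/(1/3731) = 3731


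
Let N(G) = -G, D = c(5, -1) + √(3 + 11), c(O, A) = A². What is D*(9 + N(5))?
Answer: 4 + 4*√14 ≈ 18.967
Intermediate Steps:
D = 1 + √14 (D = (-1)² + √(3 + 11) = 1 + √14 ≈ 4.7417)
D*(9 + N(5)) = (1 + √14)*(9 - 1*5) = (1 + √14)*(9 - 5) = (1 + √14)*4 = 4 + 4*√14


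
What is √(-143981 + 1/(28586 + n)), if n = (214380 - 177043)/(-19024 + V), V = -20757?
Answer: 4*I*√11636298537251377773342/1137142329 ≈ 379.45*I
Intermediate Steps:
n = -37337/39781 (n = (214380 - 177043)/(-19024 - 20757) = 37337/(-39781) = 37337*(-1/39781) = -37337/39781 ≈ -0.93856)
√(-143981 + 1/(28586 + n)) = √(-143981 + 1/(28586 - 37337/39781)) = √(-143981 + 1/(1137142329/39781)) = √(-143981 + 39781/1137142329) = √(-163726889631968/1137142329) = 4*I*√11636298537251377773342/1137142329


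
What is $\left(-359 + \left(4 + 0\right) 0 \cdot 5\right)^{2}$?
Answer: $128881$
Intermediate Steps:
$\left(-359 + \left(4 + 0\right) 0 \cdot 5\right)^{2} = \left(-359 + 4 \cdot 0 \cdot 5\right)^{2} = \left(-359 + 0 \cdot 5\right)^{2} = \left(-359 + 0\right)^{2} = \left(-359\right)^{2} = 128881$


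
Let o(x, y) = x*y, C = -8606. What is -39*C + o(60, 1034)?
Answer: 397674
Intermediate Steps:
-39*C + o(60, 1034) = -39*(-8606) + 60*1034 = 335634 + 62040 = 397674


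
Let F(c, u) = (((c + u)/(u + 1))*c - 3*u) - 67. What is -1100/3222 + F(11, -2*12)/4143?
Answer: -17331104/51170193 ≈ -0.33870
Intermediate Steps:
F(c, u) = -67 - 3*u + c*(c + u)/(1 + u) (F(c, u) = (((c + u)/(1 + u))*c - 3*u) - 67 = (c*(c + u)/(1 + u) - 3*u) - 67 = (-3*u + c*(c + u)/(1 + u)) - 67 = -67 - 3*u + c*(c + u)/(1 + u))
-1100/3222 + F(11, -2*12)/4143 = -1100/3222 + ((-67 + 11² - (-140)*12 - 3*(-2*12)² + 11*(-2*12))/(1 - 2*12))/4143 = -1100*1/3222 + ((-67 + 121 - 70*(-24) - 3*(-24)² + 11*(-24))/(1 - 24))*(1/4143) = -550/1611 + ((-67 + 121 + 1680 - 3*576 - 264)/(-23))*(1/4143) = -550/1611 - (-67 + 121 + 1680 - 1728 - 264)/23*(1/4143) = -550/1611 - 1/23*(-258)*(1/4143) = -550/1611 + (258/23)*(1/4143) = -550/1611 + 86/31763 = -17331104/51170193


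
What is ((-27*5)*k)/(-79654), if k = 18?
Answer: 1215/39827 ≈ 0.030507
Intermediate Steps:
((-27*5)*k)/(-79654) = (-27*5*18)/(-79654) = -135*18*(-1/79654) = -2430*(-1/79654) = 1215/39827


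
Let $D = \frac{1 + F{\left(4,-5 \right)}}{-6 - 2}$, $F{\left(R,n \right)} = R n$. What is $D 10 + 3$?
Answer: $\frac{107}{4} \approx 26.75$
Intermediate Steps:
$D = \frac{19}{8}$ ($D = \frac{1 + 4 \left(-5\right)}{-6 - 2} = \frac{1 - 20}{-6 + \left(-4 + 2\right)} = - \frac{19}{-6 - 2} = - \frac{19}{-8} = \left(-19\right) \left(- \frac{1}{8}\right) = \frac{19}{8} \approx 2.375$)
$D 10 + 3 = \frac{19}{8} \cdot 10 + 3 = \frac{95}{4} + 3 = \frac{107}{4}$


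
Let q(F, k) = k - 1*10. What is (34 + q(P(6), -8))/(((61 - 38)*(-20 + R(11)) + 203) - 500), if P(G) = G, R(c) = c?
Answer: -2/63 ≈ -0.031746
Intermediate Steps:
q(F, k) = -10 + k (q(F, k) = k - 10 = -10 + k)
(34 + q(P(6), -8))/(((61 - 38)*(-20 + R(11)) + 203) - 500) = (34 + (-10 - 8))/(((61 - 38)*(-20 + 11) + 203) - 500) = (34 - 18)/((23*(-9) + 203) - 500) = 16/((-207 + 203) - 500) = 16/(-4 - 500) = 16/(-504) = 16*(-1/504) = -2/63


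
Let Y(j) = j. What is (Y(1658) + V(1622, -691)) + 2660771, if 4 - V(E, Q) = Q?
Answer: 2663124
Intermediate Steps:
V(E, Q) = 4 - Q
(Y(1658) + V(1622, -691)) + 2660771 = (1658 + (4 - 1*(-691))) + 2660771 = (1658 + (4 + 691)) + 2660771 = (1658 + 695) + 2660771 = 2353 + 2660771 = 2663124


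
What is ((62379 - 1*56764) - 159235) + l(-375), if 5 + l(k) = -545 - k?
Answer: -153795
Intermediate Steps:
l(k) = -550 - k (l(k) = -5 + (-545 - k) = -550 - k)
((62379 - 1*56764) - 159235) + l(-375) = ((62379 - 1*56764) - 159235) + (-550 - 1*(-375)) = ((62379 - 56764) - 159235) + (-550 + 375) = (5615 - 159235) - 175 = -153620 - 175 = -153795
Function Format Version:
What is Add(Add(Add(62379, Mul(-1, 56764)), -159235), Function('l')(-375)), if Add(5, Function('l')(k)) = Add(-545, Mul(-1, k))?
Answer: -153795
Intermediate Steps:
Function('l')(k) = Add(-550, Mul(-1, k)) (Function('l')(k) = Add(-5, Add(-545, Mul(-1, k))) = Add(-550, Mul(-1, k)))
Add(Add(Add(62379, Mul(-1, 56764)), -159235), Function('l')(-375)) = Add(Add(Add(62379, Mul(-1, 56764)), -159235), Add(-550, Mul(-1, -375))) = Add(Add(Add(62379, -56764), -159235), Add(-550, 375)) = Add(Add(5615, -159235), -175) = Add(-153620, -175) = -153795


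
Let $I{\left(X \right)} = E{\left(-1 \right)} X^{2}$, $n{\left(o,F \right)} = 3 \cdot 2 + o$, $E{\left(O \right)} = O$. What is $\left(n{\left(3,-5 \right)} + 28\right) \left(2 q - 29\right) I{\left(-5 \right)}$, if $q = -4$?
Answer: $34225$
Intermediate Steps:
$n{\left(o,F \right)} = 6 + o$
$I{\left(X \right)} = - X^{2}$
$\left(n{\left(3,-5 \right)} + 28\right) \left(2 q - 29\right) I{\left(-5 \right)} = \left(\left(6 + 3\right) + 28\right) \left(2 \left(-4\right) - 29\right) \left(- \left(-5\right)^{2}\right) = \left(9 + 28\right) \left(-8 - 29\right) \left(\left(-1\right) 25\right) = 37 \left(-37\right) \left(-25\right) = \left(-1369\right) \left(-25\right) = 34225$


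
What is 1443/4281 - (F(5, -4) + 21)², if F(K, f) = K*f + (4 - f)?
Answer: -115106/1427 ≈ -80.663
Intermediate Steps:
F(K, f) = 4 - f + K*f
1443/4281 - (F(5, -4) + 21)² = 1443/4281 - ((4 - 1*(-4) + 5*(-4)) + 21)² = 1443*(1/4281) - ((4 + 4 - 20) + 21)² = 481/1427 - (-12 + 21)² = 481/1427 - 1*9² = 481/1427 - 1*81 = 481/1427 - 81 = -115106/1427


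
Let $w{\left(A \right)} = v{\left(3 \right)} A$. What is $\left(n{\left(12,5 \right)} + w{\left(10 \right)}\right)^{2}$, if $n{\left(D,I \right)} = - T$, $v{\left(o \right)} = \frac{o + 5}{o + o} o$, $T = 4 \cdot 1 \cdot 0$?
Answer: $1600$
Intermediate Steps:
$T = 0$ ($T = 4 \cdot 0 = 0$)
$v{\left(o \right)} = \frac{5}{2} + \frac{o}{2}$ ($v{\left(o \right)} = \frac{5 + o}{2 o} o = \frac{5}{2} + \frac{o}{2}$)
$n{\left(D,I \right)} = 0$ ($n{\left(D,I \right)} = \left(-1\right) 0 = 0$)
$w{\left(A \right)} = 4 A$ ($w{\left(A \right)} = \left(\frac{5}{2} + \frac{1}{2} \cdot 3\right) A = \left(\frac{5}{2} + \frac{3}{2}\right) A = 4 A$)
$\left(n{\left(12,5 \right)} + w{\left(10 \right)}\right)^{2} = \left(0 + 4 \cdot 10\right)^{2} = \left(0 + 40\right)^{2} = 40^{2} = 1600$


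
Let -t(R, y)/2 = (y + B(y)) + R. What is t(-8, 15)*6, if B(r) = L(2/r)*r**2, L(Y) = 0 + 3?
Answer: -8184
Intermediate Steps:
L(Y) = 3
B(r) = 3*r**2
t(R, y) = -6*y**2 - 2*R - 2*y (t(R, y) = -2*((y + 3*y**2) + R) = -2*(R + y + 3*y**2) = -6*y**2 - 2*R - 2*y)
t(-8, 15)*6 = (-6*15**2 - 2*(-8) - 2*15)*6 = (-6*225 + 16 - 30)*6 = (-1350 + 16 - 30)*6 = -1364*6 = -8184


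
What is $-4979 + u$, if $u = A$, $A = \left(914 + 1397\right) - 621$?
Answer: $-3289$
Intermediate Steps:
$A = 1690$ ($A = 2311 - 621 = 1690$)
$u = 1690$
$-4979 + u = -4979 + 1690 = -3289$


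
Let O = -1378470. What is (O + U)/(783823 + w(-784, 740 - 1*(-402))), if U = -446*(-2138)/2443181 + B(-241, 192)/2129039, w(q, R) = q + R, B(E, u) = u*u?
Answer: -7170285523136534974/4079017558919839679 ≈ -1.7578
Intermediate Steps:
B(E, u) = u²
w(q, R) = R + q
U = 2120206304756/5201627633059 (U = -446*(-2138)/2443181 + 192²/2129039 = 953548*(1/2443181) + 36864*(1/2129039) = 953548/2443181 + 36864/2129039 = 2120206304756/5201627633059 ≈ 0.40760)
(O + U)/(783823 + w(-784, 740 - 1*(-402))) = (-1378470 + 2120206304756/5201627633059)/(783823 + ((740 - 1*(-402)) - 784)) = -7170285523136534974/(5201627633059*(783823 + ((740 + 402) - 784))) = -7170285523136534974/(5201627633059*(783823 + (1142 - 784))) = -7170285523136534974/(5201627633059*(783823 + 358)) = -7170285523136534974/5201627633059/784181 = -7170285523136534974/5201627633059*1/784181 = -7170285523136534974/4079017558919839679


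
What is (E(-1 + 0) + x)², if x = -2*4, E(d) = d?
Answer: 81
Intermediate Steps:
x = -8
(E(-1 + 0) + x)² = ((-1 + 0) - 8)² = (-1 - 8)² = (-9)² = 81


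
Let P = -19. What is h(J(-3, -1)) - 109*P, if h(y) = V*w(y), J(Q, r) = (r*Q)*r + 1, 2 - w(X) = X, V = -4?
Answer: 2055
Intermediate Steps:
w(X) = 2 - X
J(Q, r) = 1 + Q*r² (J(Q, r) = (Q*r)*r + 1 = Q*r² + 1 = 1 + Q*r²)
h(y) = -8 + 4*y (h(y) = -4*(2 - y) = -8 + 4*y)
h(J(-3, -1)) - 109*P = (-8 + 4*(1 - 3*(-1)²)) - 109*(-19) = (-8 + 4*(1 - 3*1)) + 2071 = (-8 + 4*(1 - 3)) + 2071 = (-8 + 4*(-2)) + 2071 = (-8 - 8) + 2071 = -16 + 2071 = 2055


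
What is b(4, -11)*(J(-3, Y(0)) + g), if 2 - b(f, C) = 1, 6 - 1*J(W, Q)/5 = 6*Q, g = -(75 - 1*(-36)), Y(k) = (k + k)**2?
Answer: -81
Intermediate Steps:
Y(k) = 4*k**2 (Y(k) = (2*k)**2 = 4*k**2)
g = -111 (g = -(75 + 36) = -1*111 = -111)
J(W, Q) = 30 - 30*Q
b(f, C) = 1 (b(f, C) = 2 - 1*1 = 2 - 1 = 1)
b(4, -11)*(J(-3, Y(0)) + g) = 1*((30 - 120*0**2) - 111) = 1*((30 - 120*0) - 111) = 1*((30 - 30*0) - 111) = 1*((30 + 0) - 111) = 1*(30 - 111) = 1*(-81) = -81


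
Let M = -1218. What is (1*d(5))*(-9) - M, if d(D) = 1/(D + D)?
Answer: 12171/10 ≈ 1217.1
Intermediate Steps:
d(D) = 1/(2*D)
(1*d(5))*(-9) - M = (1*((½)/5))*(-9) - 1*(-1218) = (1*((½)*(⅕)))*(-9) + 1218 = (1*(⅒))*(-9) + 1218 = (⅒)*(-9) + 1218 = -9/10 + 1218 = 12171/10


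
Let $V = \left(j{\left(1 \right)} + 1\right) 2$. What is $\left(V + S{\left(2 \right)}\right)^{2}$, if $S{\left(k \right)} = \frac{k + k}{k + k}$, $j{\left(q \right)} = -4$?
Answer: $25$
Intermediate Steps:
$V = -6$ ($V = \left(-4 + 1\right) 2 = \left(-3\right) 2 = -6$)
$S{\left(k \right)} = 1$ ($S{\left(k \right)} = \frac{2 k}{2 k} = 2 k \frac{1}{2 k} = 1$)
$\left(V + S{\left(2 \right)}\right)^{2} = \left(-6 + 1\right)^{2} = \left(-5\right)^{2} = 25$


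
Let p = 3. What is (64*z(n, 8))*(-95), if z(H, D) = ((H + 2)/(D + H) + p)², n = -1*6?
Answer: -6080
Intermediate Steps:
n = -6
z(H, D) = (3 + (2 + H)/(D + H))² (z(H, D) = ((H + 2)/(D + H) + 3)² = ((2 + H)/(D + H) + 3)² = (3 + (2 + H)/(D + H))²)
(64*z(n, 8))*(-95) = (64*((2 + 3*8 + 4*(-6))²/(8 - 6)²))*(-95) = (64*((2 + 24 - 24)²/2²))*(-95) = (64*((¼)*2²))*(-95) = (64*((¼)*4))*(-95) = (64*1)*(-95) = 64*(-95) = -6080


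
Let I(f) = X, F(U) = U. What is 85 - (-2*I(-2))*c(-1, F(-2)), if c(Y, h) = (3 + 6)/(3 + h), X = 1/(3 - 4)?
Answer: 67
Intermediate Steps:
X = -1 (X = 1/(-1) = -1)
I(f) = -1
c(Y, h) = 9/(3 + h)
85 - (-2*I(-2))*c(-1, F(-2)) = 85 - (-2*(-1))*9/(3 - 2) = 85 - 2*9/1 = 85 - 2*9*1 = 85 - 2*9 = 85 - 1*18 = 85 - 18 = 67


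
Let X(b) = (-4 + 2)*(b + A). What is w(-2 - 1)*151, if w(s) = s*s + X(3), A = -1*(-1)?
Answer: 151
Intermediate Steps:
A = 1
X(b) = -2 - 2*b (X(b) = (-4 + 2)*(b + 1) = -2*(1 + b) = -2 - 2*b)
w(s) = -8 + s**2 (w(s) = s*s + (-2 - 2*3) = s**2 + (-2 - 6) = s**2 - 8 = -8 + s**2)
w(-2 - 1)*151 = (-8 + (-2 - 1)**2)*151 = (-8 + (-3)**2)*151 = (-8 + 9)*151 = 1*151 = 151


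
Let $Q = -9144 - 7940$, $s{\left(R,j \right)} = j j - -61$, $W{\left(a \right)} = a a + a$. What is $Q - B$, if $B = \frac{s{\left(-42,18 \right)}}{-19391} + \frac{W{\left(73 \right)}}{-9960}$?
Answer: $- \frac{1649699410729}{96567180} \approx -17083.0$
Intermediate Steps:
$W{\left(a \right)} = a + a^{2}$ ($W{\left(a \right)} = a^{2} + a = a + a^{2}$)
$s{\left(R,j \right)} = 61 + j^{2}$ ($s{\left(R,j \right)} = j^{2} + 61 = 61 + j^{2}$)
$Q = -17084$ ($Q = -9144 - 7940 = -17084$)
$B = - \frac{54292391}{96567180}$ ($B = \frac{61 + 18^{2}}{-19391} + \frac{73 \left(1 + 73\right)}{-9960} = \left(61 + 324\right) \left(- \frac{1}{19391}\right) + 73 \cdot 74 \left(- \frac{1}{9960}\right) = 385 \left(- \frac{1}{19391}\right) + 5402 \left(- \frac{1}{9960}\right) = - \frac{385}{19391} - \frac{2701}{4980} = - \frac{54292391}{96567180} \approx -0.56222$)
$Q - B = -17084 - - \frac{54292391}{96567180} = -17084 + \frac{54292391}{96567180} = - \frac{1649699410729}{96567180}$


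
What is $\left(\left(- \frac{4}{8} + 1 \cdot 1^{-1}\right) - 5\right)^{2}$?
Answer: $\frac{81}{4} \approx 20.25$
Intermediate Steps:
$\left(\left(- \frac{4}{8} + 1 \cdot 1^{-1}\right) - 5\right)^{2} = \left(\left(\left(-4\right) \frac{1}{8} + 1 \cdot 1\right) - 5\right)^{2} = \left(\left(- \frac{1}{2} + 1\right) - 5\right)^{2} = \left(\frac{1}{2} - 5\right)^{2} = \left(- \frac{9}{2}\right)^{2} = \frac{81}{4}$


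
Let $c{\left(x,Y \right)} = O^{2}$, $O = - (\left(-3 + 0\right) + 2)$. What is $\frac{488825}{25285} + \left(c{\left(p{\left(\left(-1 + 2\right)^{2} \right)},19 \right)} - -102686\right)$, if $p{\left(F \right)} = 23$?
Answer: $\frac{519385924}{5057} \approx 1.0271 \cdot 10^{5}$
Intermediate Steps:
$O = 1$ ($O = - (-3 + 2) = \left(-1\right) \left(-1\right) = 1$)
$c{\left(x,Y \right)} = 1$ ($c{\left(x,Y \right)} = 1^{2} = 1$)
$\frac{488825}{25285} + \left(c{\left(p{\left(\left(-1 + 2\right)^{2} \right)},19 \right)} - -102686\right) = \frac{488825}{25285} + \left(1 - -102686\right) = 488825 \cdot \frac{1}{25285} + \left(1 + 102686\right) = \frac{97765}{5057} + 102687 = \frac{519385924}{5057}$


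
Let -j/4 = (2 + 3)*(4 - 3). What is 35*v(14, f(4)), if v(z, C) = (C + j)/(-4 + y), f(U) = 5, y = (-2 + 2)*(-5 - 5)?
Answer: 525/4 ≈ 131.25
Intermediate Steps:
y = 0 (y = 0*(-10) = 0)
j = -20 (j = -4*(2 + 3)*(4 - 3) = -20 ≈ -20.000)
v(z, C) = 5 - C/4 (v(z, C) = (C - 20)/(-4 + 0) = (-20 + C)/(-4) = (-20 + C)*(-1/4) = 5 - C/4)
35*v(14, f(4)) = 35*(5 - 1/4*5) = 35*(5 - 5/4) = 35*(15/4) = 525/4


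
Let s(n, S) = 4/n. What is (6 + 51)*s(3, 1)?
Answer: 76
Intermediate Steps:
(6 + 51)*s(3, 1) = (6 + 51)*(4/3) = 57*(4*(⅓)) = 57*(4/3) = 76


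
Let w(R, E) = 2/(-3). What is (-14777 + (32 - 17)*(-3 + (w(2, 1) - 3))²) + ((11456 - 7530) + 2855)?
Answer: -21988/3 ≈ -7329.3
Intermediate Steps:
w(R, E) = -⅔ (w(R, E) = 2*(-⅓) = -⅔)
(-14777 + (32 - 17)*(-3 + (w(2, 1) - 3))²) + ((11456 - 7530) + 2855) = (-14777 + (32 - 17)*(-3 + (-⅔ - 3))²) + ((11456 - 7530) + 2855) = (-14777 + 15*(-3 - 11/3)²) + (3926 + 2855) = (-14777 + 15*(-20/3)²) + 6781 = (-14777 + 15*(400/9)) + 6781 = (-14777 + 2000/3) + 6781 = -42331/3 + 6781 = -21988/3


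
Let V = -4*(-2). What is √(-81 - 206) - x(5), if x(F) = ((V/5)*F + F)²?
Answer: -169 + I*√287 ≈ -169.0 + 16.941*I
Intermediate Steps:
V = 8
x(F) = 169*F²/25 (x(F) = ((8/5)*F + F)² = ((8*(⅕))*F + F)² = (8*F/5 + F)² = (13*F/5)² = 169*F²/25)
√(-81 - 206) - x(5) = √(-81 - 206) - 169*5²/25 = √(-287) - 169*25/25 = I*√287 - 1*169 = I*√287 - 169 = -169 + I*√287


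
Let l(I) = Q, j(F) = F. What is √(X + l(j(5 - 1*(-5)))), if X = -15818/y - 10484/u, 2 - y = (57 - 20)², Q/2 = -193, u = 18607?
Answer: 2*I*√60652945228226946/25435769 ≈ 19.365*I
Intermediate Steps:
Q = -386 (Q = 2*(-193) = -386)
y = -1367 (y = 2 - (57 - 20)² = 2 - 1*37² = 2 - 1*1369 = 2 - 1369 = -1367)
X = 279993898/25435769 (X = -15818/(-1367) - 10484/18607 = -15818*(-1/1367) - 10484*1/18607 = 15818/1367 - 10484/18607 = 279993898/25435769 ≈ 11.008)
l(I) = -386
√(X + l(j(5 - 1*(-5)))) = √(279993898/25435769 - 386) = √(-9538212936/25435769) = 2*I*√60652945228226946/25435769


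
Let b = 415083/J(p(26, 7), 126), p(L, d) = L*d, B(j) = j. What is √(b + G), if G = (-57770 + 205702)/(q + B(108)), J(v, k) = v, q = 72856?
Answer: √25158777098012558/3319862 ≈ 47.778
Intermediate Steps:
G = 36983/18241 (G = (-57770 + 205702)/(72856 + 108) = 147932/72964 = 147932*(1/72964) = 36983/18241 ≈ 2.0275)
b = 415083/182 (b = 415083/((26*7)) = 415083/182 ≈ 2280.7)
√(b + G) = √(415083/182 + 36983/18241) = √(7578259909/3319862) = √25158777098012558/3319862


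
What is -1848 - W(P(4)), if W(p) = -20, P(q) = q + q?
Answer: -1828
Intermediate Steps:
P(q) = 2*q
-1848 - W(P(4)) = -1848 - 1*(-20) = -1848 + 20 = -1828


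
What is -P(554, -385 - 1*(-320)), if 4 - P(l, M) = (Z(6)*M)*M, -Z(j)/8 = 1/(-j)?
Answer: 16888/3 ≈ 5629.3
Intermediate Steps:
Z(j) = 8/j (Z(j) = -8*(-1/j) = -(-8)/j = 8/j)
P(l, M) = 4 - 4*M²/3 (P(l, M) = 4 - (8/6)*M*M = 4 - (8*(⅙))*M*M = 4 - 4*M/3*M = 4 - 4*M²/3)
-P(554, -385 - 1*(-320)) = -(4 - 4*(-385 - 1*(-320))²/3) = -(4 - 4*(-385 + 320)²/3) = -(4 - 4/3*(-65)²) = -(4 - 4/3*4225) = -(4 - 16900/3) = -1*(-16888/3) = 16888/3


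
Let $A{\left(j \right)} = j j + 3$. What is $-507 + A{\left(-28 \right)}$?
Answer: $280$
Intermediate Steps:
$A{\left(j \right)} = 3 + j^{2}$ ($A{\left(j \right)} = j^{2} + 3 = 3 + j^{2}$)
$-507 + A{\left(-28 \right)} = -507 + \left(3 + \left(-28\right)^{2}\right) = -507 + \left(3 + 784\right) = -507 + 787 = 280$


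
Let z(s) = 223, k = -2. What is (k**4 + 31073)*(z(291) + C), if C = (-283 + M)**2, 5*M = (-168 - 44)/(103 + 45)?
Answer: 85626276335871/34225 ≈ 2.5019e+9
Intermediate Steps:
M = -53/185 (M = ((-168 - 44)/(103 + 45))/5 = (-212/148)/5 = (-212*1/148)/5 = (1/5)*(-53/37) = -53/185 ≈ -0.28649)
C = 2746598464/34225 (C = (-283 - 53/185)**2 = (-52408/185)**2 = 2746598464/34225 ≈ 80251.)
(k**4 + 31073)*(z(291) + C) = ((-2)**4 + 31073)*(223 + 2746598464/34225) = (16 + 31073)*(2754230639/34225) = 31089*(2754230639/34225) = 85626276335871/34225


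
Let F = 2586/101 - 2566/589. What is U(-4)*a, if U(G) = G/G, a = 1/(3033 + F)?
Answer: 59489/181694125 ≈ 0.00032741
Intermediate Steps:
F = 1263988/59489 (F = 2586*(1/101) - 2566*1/589 = 2586/101 - 2566/589 = 1263988/59489 ≈ 21.247)
a = 59489/181694125 (a = 1/(3033 + 1263988/59489) = 1/(181694125/59489) = 59489/181694125 ≈ 0.00032741)
U(G) = 1
U(-4)*a = 1*(59489/181694125) = 59489/181694125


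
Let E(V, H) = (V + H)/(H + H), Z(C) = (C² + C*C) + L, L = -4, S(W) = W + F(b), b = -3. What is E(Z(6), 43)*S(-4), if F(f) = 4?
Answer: 0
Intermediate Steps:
S(W) = 4 + W (S(W) = W + 4 = 4 + W)
Z(C) = -4 + 2*C² (Z(C) = (C² + C*C) - 4 = (C² + C²) - 4 = 2*C² - 4 = -4 + 2*C²)
E(V, H) = (H + V)/(2*H) (E(V, H) = (H + V)/((2*H)) = (H + V)*(1/(2*H)) = (H + V)/(2*H))
E(Z(6), 43)*S(-4) = ((½)*(43 + (-4 + 2*6²))/43)*(4 - 4) = ((½)*(1/43)*(43 + (-4 + 2*36)))*0 = ((½)*(1/43)*(43 + (-4 + 72)))*0 = ((½)*(1/43)*(43 + 68))*0 = ((½)*(1/43)*111)*0 = (111/86)*0 = 0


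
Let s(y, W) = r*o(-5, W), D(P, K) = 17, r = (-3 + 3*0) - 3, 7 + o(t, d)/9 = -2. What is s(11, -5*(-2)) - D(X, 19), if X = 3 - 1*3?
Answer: 469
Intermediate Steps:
X = 0 (X = 3 - 3 = 0)
o(t, d) = -81 (o(t, d) = -63 + 9*(-2) = -63 - 18 = -81)
r = -6 (r = (-3 + 0) - 3 = -3 - 3 = -6)
s(y, W) = 486 (s(y, W) = -6*(-81) = 486)
s(11, -5*(-2)) - D(X, 19) = 486 - 1*17 = 486 - 17 = 469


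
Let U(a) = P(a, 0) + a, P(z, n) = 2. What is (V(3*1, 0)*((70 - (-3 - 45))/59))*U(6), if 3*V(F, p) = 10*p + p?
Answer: 0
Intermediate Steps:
V(F, p) = 11*p/3 (V(F, p) = (10*p + p)/3 = (11*p)/3 = 11*p/3)
U(a) = 2 + a
(V(3*1, 0)*((70 - (-3 - 45))/59))*U(6) = (((11/3)*0)*((70 - (-3 - 45))/59))*(2 + 6) = (0*((70 - 1*(-48))*(1/59)))*8 = (0*((70 + 48)*(1/59)))*8 = (0*(118*(1/59)))*8 = (0*2)*8 = 0*8 = 0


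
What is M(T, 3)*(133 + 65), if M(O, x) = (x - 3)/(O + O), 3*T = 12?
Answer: 0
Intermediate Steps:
T = 4 (T = (1/3)*12 = 4)
M(O, x) = (-3 + x)/(2*O) (M(O, x) = (-3 + x)/((2*O)) = (-3 + x)*(1/(2*O)) = (-3 + x)/(2*O))
M(T, 3)*(133 + 65) = ((1/2)*(-3 + 3)/4)*(133 + 65) = ((1/2)*(1/4)*0)*198 = 0*198 = 0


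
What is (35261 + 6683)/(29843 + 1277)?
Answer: 5243/3890 ≈ 1.3478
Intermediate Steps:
(35261 + 6683)/(29843 + 1277) = 41944/31120 = 41944*(1/31120) = 5243/3890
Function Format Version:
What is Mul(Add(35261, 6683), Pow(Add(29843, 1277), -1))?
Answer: Rational(5243, 3890) ≈ 1.3478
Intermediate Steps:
Mul(Add(35261, 6683), Pow(Add(29843, 1277), -1)) = Mul(41944, Pow(31120, -1)) = Mul(41944, Rational(1, 31120)) = Rational(5243, 3890)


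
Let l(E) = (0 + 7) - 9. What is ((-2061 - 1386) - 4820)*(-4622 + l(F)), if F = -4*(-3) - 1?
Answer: 38226608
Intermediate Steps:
F = 11 (F = 12 - 1 = 11)
l(E) = -2 (l(E) = 7 - 9 = -2)
((-2061 - 1386) - 4820)*(-4622 + l(F)) = ((-2061 - 1386) - 4820)*(-4622 - 2) = (-3447 - 4820)*(-4624) = -8267*(-4624) = 38226608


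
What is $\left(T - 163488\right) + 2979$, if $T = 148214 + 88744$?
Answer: $76449$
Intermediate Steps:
$T = 236958$
$\left(T - 163488\right) + 2979 = \left(236958 - 163488\right) + 2979 = 73470 + 2979 = 76449$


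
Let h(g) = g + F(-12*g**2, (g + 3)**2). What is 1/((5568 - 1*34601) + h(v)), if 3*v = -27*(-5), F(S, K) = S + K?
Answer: -1/50984 ≈ -1.9614e-5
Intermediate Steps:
F(S, K) = K + S
v = 45 (v = (-27*(-5))/3 = (1/3)*135 = 45)
h(g) = g + (3 + g)**2 - 12*g**2 (h(g) = g + ((g + 3)**2 - 12*g**2) = g + ((3 + g)**2 - 12*g**2) = g + (3 + g)**2 - 12*g**2)
1/((5568 - 1*34601) + h(v)) = 1/((5568 - 1*34601) + (9 - 11*45**2 + 7*45)) = 1/((5568 - 34601) + (9 - 11*2025 + 315)) = 1/(-29033 + (9 - 22275 + 315)) = 1/(-29033 - 21951) = 1/(-50984) = -1/50984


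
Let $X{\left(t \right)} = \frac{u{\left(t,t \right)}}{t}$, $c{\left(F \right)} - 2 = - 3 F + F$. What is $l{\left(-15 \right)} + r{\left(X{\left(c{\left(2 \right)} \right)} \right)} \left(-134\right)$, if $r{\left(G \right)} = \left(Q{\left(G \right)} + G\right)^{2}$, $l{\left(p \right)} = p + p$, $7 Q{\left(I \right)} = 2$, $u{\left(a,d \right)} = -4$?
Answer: $- \frac{35774}{49} \approx -730.08$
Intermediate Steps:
$c{\left(F \right)} = 2 - 2 F$ ($c{\left(F \right)} = 2 + \left(- 3 F + F\right) = 2 - 2 F$)
$Q{\left(I \right)} = \frac{2}{7}$ ($Q{\left(I \right)} = \frac{1}{7} \cdot 2 = \frac{2}{7}$)
$X{\left(t \right)} = - \frac{4}{t}$
$l{\left(p \right)} = 2 p$
$r{\left(G \right)} = \left(\frac{2}{7} + G\right)^{2}$
$l{\left(-15 \right)} + r{\left(X{\left(c{\left(2 \right)} \right)} \right)} \left(-134\right) = 2 \left(-15\right) + \frac{\left(2 + 7 \left(- \frac{4}{2 - 4}\right)\right)^{2}}{49} \left(-134\right) = -30 + \frac{\left(2 + 7 \left(- \frac{4}{2 - 4}\right)\right)^{2}}{49} \left(-134\right) = -30 + \frac{\left(2 + 7 \left(- \frac{4}{-2}\right)\right)^{2}}{49} \left(-134\right) = -30 + \frac{\left(2 + 7 \left(\left(-4\right) \left(- \frac{1}{2}\right)\right)\right)^{2}}{49} \left(-134\right) = -30 + \frac{\left(2 + 7 \cdot 2\right)^{2}}{49} \left(-134\right) = -30 + \frac{\left(2 + 14\right)^{2}}{49} \left(-134\right) = -30 + \frac{16^{2}}{49} \left(-134\right) = -30 + \frac{1}{49} \cdot 256 \left(-134\right) = -30 + \frac{256}{49} \left(-134\right) = -30 - \frac{34304}{49} = - \frac{35774}{49}$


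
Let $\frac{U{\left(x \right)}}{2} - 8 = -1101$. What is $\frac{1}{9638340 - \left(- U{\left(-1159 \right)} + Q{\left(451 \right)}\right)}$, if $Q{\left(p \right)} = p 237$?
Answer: $\frac{1}{9529267} \approx 1.0494 \cdot 10^{-7}$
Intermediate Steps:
$Q{\left(p \right)} = 237 p$
$U{\left(x \right)} = -2186$ ($U{\left(x \right)} = 16 + 2 \left(-1101\right) = 16 - 2202 = -2186$)
$\frac{1}{9638340 - \left(- U{\left(-1159 \right)} + Q{\left(451 \right)}\right)} = \frac{1}{9638340 - \left(2186 + 237 \cdot 451\right)} = \frac{1}{9638340 - 109073} = \frac{1}{9529267}$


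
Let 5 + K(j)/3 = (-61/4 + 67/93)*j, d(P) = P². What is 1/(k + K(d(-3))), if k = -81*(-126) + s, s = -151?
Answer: 124/1196315 ≈ 0.00010365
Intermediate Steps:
K(j) = -15 - 5405*j/124 (K(j) = -15 + 3*((-61/4 + 67/93)*j) = -15 + 3*(-5405*j/372) = -15 - 5405*j/124)
k = 10055 (k = -81*(-126) - 151 = 10206 - 151 = 10055)
1/(k + K(d(-3))) = 1/(10055 + (-15 - 5405/124*(-3)²)) = 1/(10055 + (-15 - 5405/124*9)) = 1/(10055 + (-15 - 48645/124)) = 1/(10055 - 50505/124) = 1/(1196315/124) = 124/1196315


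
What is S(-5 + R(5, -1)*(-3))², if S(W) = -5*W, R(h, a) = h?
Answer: 10000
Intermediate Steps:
S(-5 + R(5, -1)*(-3))² = (-5*(-5 + 5*(-3)))² = (-5*(-5 - 15))² = (-5*(-20))² = 100² = 10000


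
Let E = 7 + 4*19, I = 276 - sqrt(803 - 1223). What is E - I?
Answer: -193 + 2*I*sqrt(105) ≈ -193.0 + 20.494*I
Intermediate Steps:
I = 276 - 2*I*sqrt(105) (I = 276 - sqrt(-420) = 276 - 2*I*sqrt(105) ≈ 276.0 - 20.494*I)
E = 83 (E = 7 + 76 = 83)
E - I = 83 - (276 - 2*I*sqrt(105)) = 83 + (-276 + 2*I*sqrt(105)) = -193 + 2*I*sqrt(105)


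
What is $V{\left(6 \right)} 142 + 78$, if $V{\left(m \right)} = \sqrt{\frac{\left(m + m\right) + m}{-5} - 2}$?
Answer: $78 + \frac{284 i \sqrt{35}}{5} \approx 78.0 + 336.03 i$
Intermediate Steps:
$V{\left(m \right)} = \sqrt{-2 - \frac{3 m}{5}}$ ($V{\left(m \right)} = \sqrt{\left(2 m + m\right) \left(- \frac{1}{5}\right) - 2} = \sqrt{3 m \left(- \frac{1}{5}\right) - 2} = \sqrt{- \frac{3 m}{5} - 2} = \sqrt{-2 - \frac{3 m}{5}}$)
$V{\left(6 \right)} 142 + 78 = \frac{\sqrt{-50 - 90}}{5} \cdot 142 + 78 = \frac{\sqrt{-140}}{5} \cdot 142 + 78 = \frac{2 i \sqrt{35}}{5} \cdot 142 + 78 = \frac{284 i \sqrt{35}}{5} + 78 = 78 + \frac{284 i \sqrt{35}}{5}$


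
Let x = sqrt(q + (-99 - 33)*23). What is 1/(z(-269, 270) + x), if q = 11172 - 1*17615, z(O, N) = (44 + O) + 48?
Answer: -177/40808 - I*sqrt(9479)/40808 ≈ -0.0043374 - 0.0023858*I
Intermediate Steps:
z(O, N) = 92 + O
q = -6443 (q = 11172 - 17615 = -6443)
x = I*sqrt(9479) (x = sqrt(-6443 + (-99 - 33)*23) = sqrt(-6443 - 132*23) = sqrt(-6443 - 3036) = sqrt(-9479) = I*sqrt(9479) ≈ 97.36*I)
1/(z(-269, 270) + x) = 1/((92 - 269) + I*sqrt(9479)) = 1/(-177 + I*sqrt(9479))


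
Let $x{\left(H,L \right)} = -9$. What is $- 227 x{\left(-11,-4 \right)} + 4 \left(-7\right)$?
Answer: $2015$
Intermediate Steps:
$- 227 x{\left(-11,-4 \right)} + 4 \left(-7\right) = \left(-227\right) \left(-9\right) + 4 \left(-7\right) = 2043 - 28 = 2015$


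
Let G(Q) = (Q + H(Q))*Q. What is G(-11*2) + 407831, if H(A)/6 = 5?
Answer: 407655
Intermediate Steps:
H(A) = 30 (H(A) = 6*5 = 30)
G(Q) = Q*(30 + Q) (G(Q) = (Q + 30)*Q = (30 + Q)*Q = Q*(30 + Q))
G(-11*2) + 407831 = (-11*2)*(30 - 11*2) + 407831 = -22*(30 - 22) + 407831 = -22*8 + 407831 = -176 + 407831 = 407655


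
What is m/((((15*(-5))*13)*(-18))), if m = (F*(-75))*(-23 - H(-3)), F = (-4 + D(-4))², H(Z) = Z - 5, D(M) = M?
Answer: 160/39 ≈ 4.1026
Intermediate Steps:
H(Z) = -5 + Z
F = 64 (F = (-4 - 4)² = (-8)² = 64)
m = 72000 (m = (64*(-75))*(-23 - (-5 - 3)) = -4800*(-23 - 1*(-8)) = -4800*(-23 + 8) = -4800*(-15) = 72000)
m/((((15*(-5))*13)*(-18))) = 72000/((((15*(-5))*13)*(-18))) = 72000/((-75*13*(-18))) = 72000/((-975*(-18))) = 72000/17550 = 72000*(1/17550) = 160/39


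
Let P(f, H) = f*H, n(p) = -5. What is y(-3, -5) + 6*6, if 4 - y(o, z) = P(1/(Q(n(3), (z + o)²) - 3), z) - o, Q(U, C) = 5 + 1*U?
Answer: 106/3 ≈ 35.333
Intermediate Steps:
Q(U, C) = 5 + U
P(f, H) = H*f
y(o, z) = 4 + o + z/3 (y(o, z) = 4 - (z/((5 - 5) - 3) - o) = 4 - (z/(0 - 3) - o) = 4 - (z/(-3) - o) = 4 - (z*(-⅓) - o) = 4 - (-z/3 - o) = 4 - (-o - z/3) = 4 + (o + z/3) = 4 + o + z/3)
y(-3, -5) + 6*6 = (4 - 3 + (⅓)*(-5)) + 6*6 = (4 - 3 - 5/3) + 36 = -⅔ + 36 = 106/3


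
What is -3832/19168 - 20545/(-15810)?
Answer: 4165283/3788076 ≈ 1.0996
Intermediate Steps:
-3832/19168 - 20545/(-15810) = -3832*1/19168 - 20545*(-1/15810) = -479/2396 + 4109/3162 = 4165283/3788076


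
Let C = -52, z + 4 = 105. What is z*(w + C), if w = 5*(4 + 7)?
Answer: 303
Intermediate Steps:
z = 101 (z = -4 + 105 = 101)
w = 55 (w = 5*11 = 55)
z*(w + C) = 101*(55 - 52) = 101*3 = 303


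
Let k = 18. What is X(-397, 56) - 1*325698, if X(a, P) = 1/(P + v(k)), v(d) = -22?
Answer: -11073731/34 ≈ -3.2570e+5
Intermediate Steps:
X(a, P) = 1/(-22 + P) (X(a, P) = 1/(P - 22) = 1/(-22 + P))
X(-397, 56) - 1*325698 = 1/(-22 + 56) - 1*325698 = 1/34 - 325698 = -11073731/34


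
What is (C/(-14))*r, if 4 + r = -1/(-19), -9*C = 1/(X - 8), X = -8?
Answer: 25/12768 ≈ 0.0019580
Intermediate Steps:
C = 1/144 (C = -1/(9*(-8 - 8)) = -⅑/(-16) = -⅑*(-1/16) = 1/144 ≈ 0.0069444)
r = -75/19 (r = -4 - 1/(-19) = -4 - 1*(-1/19) = -4 + 1/19 = -75/19 ≈ -3.9474)
(C/(-14))*r = ((1/144)/(-14))*(-75/19) = ((1/144)*(-1/14))*(-75/19) = -1/2016*(-75/19) = 25/12768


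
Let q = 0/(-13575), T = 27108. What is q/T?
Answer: 0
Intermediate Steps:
q = 0 (q = 0*(-1/13575) = 0)
q/T = 0/27108 = 0*(1/27108) = 0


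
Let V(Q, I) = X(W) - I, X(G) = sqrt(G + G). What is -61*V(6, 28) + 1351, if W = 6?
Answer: 3059 - 122*sqrt(3) ≈ 2847.7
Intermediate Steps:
X(G) = sqrt(2)*sqrt(G) (X(G) = sqrt(2*G) = sqrt(2)*sqrt(G))
V(Q, I) = -I + 2*sqrt(3) (V(Q, I) = sqrt(2)*sqrt(6) - I = 2*sqrt(3) - I = -I + 2*sqrt(3))
-61*V(6, 28) + 1351 = -61*(-1*28 + 2*sqrt(3)) + 1351 = -61*(-28 + 2*sqrt(3)) + 1351 = (1708 - 122*sqrt(3)) + 1351 = 3059 - 122*sqrt(3)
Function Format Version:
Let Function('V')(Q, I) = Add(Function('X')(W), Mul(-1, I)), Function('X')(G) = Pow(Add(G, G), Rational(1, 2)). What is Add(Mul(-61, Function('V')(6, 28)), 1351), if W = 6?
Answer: Add(3059, Mul(-122, Pow(3, Rational(1, 2)))) ≈ 2847.7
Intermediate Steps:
Function('X')(G) = Mul(Pow(2, Rational(1, 2)), Pow(G, Rational(1, 2))) (Function('X')(G) = Pow(Mul(2, G), Rational(1, 2)) = Mul(Pow(2, Rational(1, 2)), Pow(G, Rational(1, 2))))
Function('V')(Q, I) = Add(Mul(-1, I), Mul(2, Pow(3, Rational(1, 2)))) (Function('V')(Q, I) = Add(Mul(Pow(2, Rational(1, 2)), Pow(6, Rational(1, 2))), Mul(-1, I)) = Add(Mul(2, Pow(3, Rational(1, 2))), Mul(-1, I)) = Add(Mul(-1, I), Mul(2, Pow(3, Rational(1, 2)))))
Add(Mul(-61, Function('V')(6, 28)), 1351) = Add(Mul(-61, Add(Mul(-1, 28), Mul(2, Pow(3, Rational(1, 2))))), 1351) = Add(Mul(-61, Add(-28, Mul(2, Pow(3, Rational(1, 2))))), 1351) = Add(Add(1708, Mul(-122, Pow(3, Rational(1, 2)))), 1351) = Add(3059, Mul(-122, Pow(3, Rational(1, 2))))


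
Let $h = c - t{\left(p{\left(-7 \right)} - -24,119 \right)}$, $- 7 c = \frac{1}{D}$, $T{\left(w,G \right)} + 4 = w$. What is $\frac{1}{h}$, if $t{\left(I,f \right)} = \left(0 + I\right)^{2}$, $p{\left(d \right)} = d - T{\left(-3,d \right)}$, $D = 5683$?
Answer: $- \frac{39781}{22913857} \approx -0.0017361$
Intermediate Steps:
$T{\left(w,G \right)} = -4 + w$
$p{\left(d \right)} = 7 + d$ ($p{\left(d \right)} = d - \left(-4 - 3\right) = d - -7 = d + 7 = 7 + d$)
$t{\left(I,f \right)} = I^{2}$
$c = - \frac{1}{39781}$ ($c = - \frac{1}{7 \cdot 5683} = \left(- \frac{1}{7}\right) \frac{1}{5683} = - \frac{1}{39781} \approx -2.5138 \cdot 10^{-5}$)
$h = - \frac{22913857}{39781}$ ($h = - \frac{1}{39781} - \left(\left(7 - 7\right) - -24\right)^{2} = - \frac{1}{39781} - \left(0 + 24\right)^{2} = - \frac{1}{39781} - 24^{2} = - \frac{1}{39781} - 576 = - \frac{22913857}{39781} \approx -576.0$)
$\frac{1}{h} = \frac{1}{- \frac{22913857}{39781}} = - \frac{39781}{22913857}$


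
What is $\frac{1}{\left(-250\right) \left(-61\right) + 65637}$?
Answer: $\frac{1}{80887} \approx 1.2363 \cdot 10^{-5}$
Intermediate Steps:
$\frac{1}{\left(-250\right) \left(-61\right) + 65637} = \frac{1}{15250 + 65637} = \frac{1}{80887}$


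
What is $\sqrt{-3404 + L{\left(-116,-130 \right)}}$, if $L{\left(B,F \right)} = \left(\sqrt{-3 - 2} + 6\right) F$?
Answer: $\sqrt{-4184 - 130 i \sqrt{5}} \approx 2.2456 - 64.723 i$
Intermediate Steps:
$L{\left(B,F \right)} = F \left(6 + i \sqrt{5}\right)$ ($L{\left(B,F \right)} = \left(\sqrt{-5} + 6\right) F = \left(i \sqrt{5} + 6\right) F = \left(6 + i \sqrt{5}\right) F = F \left(6 + i \sqrt{5}\right)$)
$\sqrt{-3404 + L{\left(-116,-130 \right)}} = \sqrt{-3404 - 130 \left(6 + i \sqrt{5}\right)} = \sqrt{-3404 - \left(780 + 130 i \sqrt{5}\right)} = \sqrt{-4184 - 130 i \sqrt{5}}$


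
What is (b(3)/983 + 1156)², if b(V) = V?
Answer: 1291293595201/966289 ≈ 1.3363e+6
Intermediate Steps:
(b(3)/983 + 1156)² = (3/983 + 1156)² = (1136351/983)² = 1291293595201/966289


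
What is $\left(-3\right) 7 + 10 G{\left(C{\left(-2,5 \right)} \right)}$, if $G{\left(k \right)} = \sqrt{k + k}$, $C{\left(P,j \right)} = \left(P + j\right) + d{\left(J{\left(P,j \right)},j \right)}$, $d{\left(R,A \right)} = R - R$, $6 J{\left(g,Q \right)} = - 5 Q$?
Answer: $-21 + 10 \sqrt{6} \approx 3.4949$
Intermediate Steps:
$J{\left(g,Q \right)} = - \frac{5 Q}{6}$ ($J{\left(g,Q \right)} = \frac{\left(-5\right) Q}{6} = - \frac{5 Q}{6}$)
$d{\left(R,A \right)} = 0$
$C{\left(P,j \right)} = P + j$ ($C{\left(P,j \right)} = \left(P + j\right) + 0 = P + j$)
$G{\left(k \right)} = \sqrt{2} \sqrt{k}$ ($G{\left(k \right)} = \sqrt{2 k} = \sqrt{2} \sqrt{k}$)
$\left(-3\right) 7 + 10 G{\left(C{\left(-2,5 \right)} \right)} = \left(-3\right) 7 + 10 \sqrt{2} \sqrt{-2 + 5} = -21 + 10 \sqrt{2} \sqrt{3} = -21 + 10 \sqrt{6}$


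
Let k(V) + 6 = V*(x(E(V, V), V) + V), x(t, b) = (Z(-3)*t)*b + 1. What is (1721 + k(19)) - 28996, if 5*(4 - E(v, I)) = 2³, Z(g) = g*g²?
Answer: -251469/5 ≈ -50294.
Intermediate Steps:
Z(g) = g³
E(v, I) = 12/5 (E(v, I) = 4 - ⅕*2³ = 4 - ⅕*8 = 4 - 8/5 = 12/5)
x(t, b) = 1 - 27*b*t (x(t, b) = ((-3)³*t)*b + 1 = (-27*t)*b + 1 = -27*b*t + 1 = 1 - 27*b*t)
k(V) = -6 + V*(1 - 319*V/5) (k(V) = -6 + V*((1 - 27*V*12/5) + V) = -6 + V*((1 - 324*V/5) + V) = -6 + V*(1 - 319*V/5))
(1721 + k(19)) - 28996 = (1721 + (-6 + 19 - 319/5*19²)) - 28996 = (1721 + (-6 + 19 - 319/5*361)) - 28996 = (1721 + (-6 + 19 - 115159/5)) - 28996 = (1721 - 115094/5) - 28996 = -106489/5 - 28996 = -251469/5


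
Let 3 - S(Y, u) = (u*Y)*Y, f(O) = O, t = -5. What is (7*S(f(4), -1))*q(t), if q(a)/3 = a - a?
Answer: 0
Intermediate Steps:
q(a) = 0 (q(a) = 3*(a - a) = 3*0 = 0)
S(Y, u) = 3 - u*Y² (S(Y, u) = 3 - u*Y*Y = 3 - Y*u*Y = 3 - u*Y²)
(7*S(f(4), -1))*q(t) = (7*(3 - 1*(-1)*4²))*0 = (7*(3 - 1*(-1)*16))*0 = (7*(3 + 16))*0 = (7*19)*0 = 133*0 = 0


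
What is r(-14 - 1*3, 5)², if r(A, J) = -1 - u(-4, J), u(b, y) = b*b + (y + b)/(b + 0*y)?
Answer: 4489/16 ≈ 280.56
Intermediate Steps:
u(b, y) = b² + (b + y)/b (u(b, y) = b² + (b + y)/(b + 0) = b² + (b + y)/b)
r(A, J) = -18 + J/4 (r(A, J) = -1 - (-4 + J + (-4)³)/(-4) = -1 - (-1)*(-4 + J - 64)/4 = -1 - (-1)*(-68 + J)/4 = -1 - (17 - J/4) = -1 + (-17 + J/4) = -18 + J/4)
r(-14 - 1*3, 5)² = (-18 + (¼)*5)² = (-18 + 5/4)² = (-67/4)² = 4489/16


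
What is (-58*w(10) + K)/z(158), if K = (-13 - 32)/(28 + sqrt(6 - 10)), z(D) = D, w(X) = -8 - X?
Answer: 205353/31126 + 45*I/62252 ≈ 6.5975 + 0.00072287*I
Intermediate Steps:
K = -45*(28 - 2*I)/788 (K = -45/(28 + sqrt(-4)) = -45*(28 - 2*I)/788 ≈ -1.599 + 0.11421*I)
(-58*w(10) + K)/z(158) = (-58*(-8 - 1*10) + (-315/197 + 45*I/394))/158 = (-58*(-8 - 10) + (-315/197 + 45*I/394))*(1/158) = (-58*(-18) + (-315/197 + 45*I/394))*(1/158) = (1044 + (-315/197 + 45*I/394))*(1/158) = (205353/197 + 45*I/394)*(1/158) = 205353/31126 + 45*I/62252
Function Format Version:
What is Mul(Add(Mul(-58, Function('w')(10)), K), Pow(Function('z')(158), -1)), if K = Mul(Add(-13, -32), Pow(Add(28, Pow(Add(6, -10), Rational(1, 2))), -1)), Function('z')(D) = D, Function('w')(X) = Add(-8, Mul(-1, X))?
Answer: Add(Rational(205353, 31126), Mul(Rational(45, 62252), I)) ≈ Add(6.5975, Mul(0.00072287, I))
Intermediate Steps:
K = Mul(Rational(-45, 788), Add(28, Mul(-2, I))) (K = Mul(-45, Pow(Add(28, Pow(-4, Rational(1, 2))), -1)) = Mul(-45, Pow(Add(28, Mul(2, I)), -1)) = Mul(-45, Mul(Rational(1, 788), Add(28, Mul(-2, I)))) = Mul(Rational(-45, 788), Add(28, Mul(-2, I))) ≈ Add(-1.5990, Mul(0.11421, I)))
Mul(Add(Mul(-58, Function('w')(10)), K), Pow(Function('z')(158), -1)) = Mul(Add(Mul(-58, Add(-8, Mul(-1, 10))), Add(Rational(-315, 197), Mul(Rational(45, 394), I))), Pow(158, -1)) = Mul(Add(Mul(-58, Add(-8, -10)), Add(Rational(-315, 197), Mul(Rational(45, 394), I))), Rational(1, 158)) = Mul(Add(Mul(-58, -18), Add(Rational(-315, 197), Mul(Rational(45, 394), I))), Rational(1, 158)) = Mul(Add(1044, Add(Rational(-315, 197), Mul(Rational(45, 394), I))), Rational(1, 158)) = Mul(Add(Rational(205353, 197), Mul(Rational(45, 394), I)), Rational(1, 158)) = Add(Rational(205353, 31126), Mul(Rational(45, 62252), I))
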